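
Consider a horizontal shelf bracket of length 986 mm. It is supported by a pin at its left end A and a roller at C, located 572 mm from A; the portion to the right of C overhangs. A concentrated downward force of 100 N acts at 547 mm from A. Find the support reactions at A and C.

ΣM about A: C_y·572 − 100·547 = 0 → C_y = 54700/572 = 95.6294 ≈ 95.63 N.
ΣF_y = 0: A_y + 95.6294 − 100 = 0 → A_y = 4.371 N.
ΣF_x = 0: no horizontal applied forces, so A_x = 0.

A_x = 0, A_y = 4.371 N, C_y = 95.63 N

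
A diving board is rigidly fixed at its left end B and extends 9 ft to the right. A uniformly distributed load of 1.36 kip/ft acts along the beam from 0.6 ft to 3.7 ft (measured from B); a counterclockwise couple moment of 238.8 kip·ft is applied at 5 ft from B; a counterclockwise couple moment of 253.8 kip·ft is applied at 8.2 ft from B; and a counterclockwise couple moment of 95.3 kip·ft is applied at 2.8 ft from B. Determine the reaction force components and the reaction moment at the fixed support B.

Resultant of the distributed load: 1.36 × 3.1 = 4.216 kip at 2.15 ft from B.
ΣF_x = 0: B_x = 0.
ΣF_y = 0: B_y − 1.36·3.1 = 0 → B_y = 4.216 kip.
ΣM about B: M_B − (1.36·3.1)·2.15 + 238.8 + 253.8 + 95.3 = 0 → M_B = -578.8 kip·ft.

B_x = 0, B_y = 4.216 kip, M_B = -578.8 kip·ft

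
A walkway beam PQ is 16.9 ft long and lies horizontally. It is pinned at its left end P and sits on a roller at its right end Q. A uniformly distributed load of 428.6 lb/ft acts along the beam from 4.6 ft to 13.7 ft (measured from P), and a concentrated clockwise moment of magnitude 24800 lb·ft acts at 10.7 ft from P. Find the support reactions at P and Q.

P_x = 0, P_y = 321.1 lb, Q_y = 3579 lb

Resultant of the distributed load: 428.6 × 9.1 = 3900.26 lb at 9.15 ft from P.
ΣM about P: Q_y·16.9 − (428.6·9.1)·9.15 − 24800 = 0 → Q_y = 60487.379/16.9 = 3579.13 ≈ 3579 lb.
ΣF_y = 0: P_y + 3579.13 − 428.6·9.1 = 0 → P_y = 321.1 lb.
ΣF_x = 0: no horizontal applied forces, so P_x = 0.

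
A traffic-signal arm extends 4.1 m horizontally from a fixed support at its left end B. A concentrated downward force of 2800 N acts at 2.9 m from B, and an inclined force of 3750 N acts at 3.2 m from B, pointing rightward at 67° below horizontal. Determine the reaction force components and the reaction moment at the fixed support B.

ΣF_x = 0: B_x + 3750·cos67° = 0 → B_x = -1465 N.
ΣF_y = 0: B_y − 2800 − 3750·sin67° = 0 → B_y = 6252 N.
ΣM about B: M_B − 2800·2.9 − 3750·sin67°·3.2 = 0 → M_B = 19170 N·m.

B_x = -1465 N, B_y = 6252 N, M_B = 19170 N·m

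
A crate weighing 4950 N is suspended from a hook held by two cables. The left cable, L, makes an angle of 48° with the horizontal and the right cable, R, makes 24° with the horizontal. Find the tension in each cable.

T_L = 4755 N, T_R = 3483 N

ΣF_x = 0: −T_L·cos48° + T_R·cos24° = 0 → T_R = 0.732455·T_L.
ΣF_y = 0: T_L·sin48° + T_R·sin24° = 4950.
Substitute: T_L·(0.743145 + 0.732455·0.406737) = 4950 → T_L = 4754.76 ≈ 4755 N.
Then T_R = 0.732455 × 4754.76 = 3483 N.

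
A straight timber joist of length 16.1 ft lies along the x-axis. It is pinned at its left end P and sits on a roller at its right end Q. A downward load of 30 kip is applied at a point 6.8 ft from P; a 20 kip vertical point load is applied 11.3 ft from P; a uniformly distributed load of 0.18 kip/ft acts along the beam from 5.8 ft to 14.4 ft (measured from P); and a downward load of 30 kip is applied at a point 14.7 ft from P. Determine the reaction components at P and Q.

Resultant of the distributed load: 0.18 × 8.6 = 1.548 kip at 10.1 ft from P.
Taking moments about P: Q_y·16.1 − 30·6.8 − 20·11.3 − (0.18·8.6)·10.1 − 30·14.7 = 0 → Q_y = 886.6348/16.1 = 55.0705 ≈ 55.07 kip.
ΣF_y = 0: P_y + 55.0705 − 30 − 20 − 0.18·8.6 − 30 = 0 → P_y = 26.48 kip.
ΣF_x = 0: no horizontal applied forces, so P_x = 0.

P_x = 0, P_y = 26.48 kip, Q_y = 55.07 kip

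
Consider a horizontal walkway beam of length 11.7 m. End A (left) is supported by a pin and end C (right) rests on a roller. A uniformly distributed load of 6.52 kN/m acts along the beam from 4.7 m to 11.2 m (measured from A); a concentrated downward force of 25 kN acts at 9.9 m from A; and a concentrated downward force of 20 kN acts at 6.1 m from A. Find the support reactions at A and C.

Resultant of the distributed load: 6.52 × 6.5 = 42.38 kN at 7.95 m from A.
Moments about A: C_y·11.7 − (6.52·6.5)·7.95 − 25·9.9 − 20·6.1 = 0 → C_y = 706.421/11.7 = 60.3779 ≈ 60.38 kN.
ΣF_y = 0: A_y + 60.3779 − 6.52·6.5 − 25 − 20 = 0 → A_y = 27.00 kN.
ΣF_x = 0: no horizontal applied forces, so A_x = 0.

A_x = 0, A_y = 27.00 kN, C_y = 60.38 kN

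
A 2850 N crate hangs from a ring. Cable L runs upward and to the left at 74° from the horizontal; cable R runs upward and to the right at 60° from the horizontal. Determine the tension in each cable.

T_L = 1981 N, T_R = 1092 N

ΣF_x = 0: −T_L·cos74° + T_R·cos60° = 0 → T_R = 0.551275·T_L.
ΣF_y = 0: T_L·sin74° + T_R·sin60° = 2850.
Substitute: T_L·(0.961262 + 0.551275·0.866025) = 2850 → T_L = 1980.98 ≈ 1981 N.
Then T_R = 0.551275 × 1980.98 = 1092 N.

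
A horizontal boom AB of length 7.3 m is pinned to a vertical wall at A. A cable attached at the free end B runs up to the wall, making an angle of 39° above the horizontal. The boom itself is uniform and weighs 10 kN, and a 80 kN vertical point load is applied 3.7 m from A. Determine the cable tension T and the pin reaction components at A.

ΣM about A: T·sin39°·7.3 − 10·3.65 − 80·3.7 = 0 → T = 332.5/(7.3·0.62932) = 72.3764 ≈ 72.38 kN.
ΣF_x = 0: A_x − T·cos39° = 0 → A_x = 72.3764 × 0.777146 = 56.25 kN.
ΣF_y = 0: A_y + T·sin39° − 10 − 80 = 0 → A_y = 90 − 72.3764 × 0.62932 = 44.45 kN.

T = 72.38 kN, A_x = 56.25 kN, A_y = 44.45 kN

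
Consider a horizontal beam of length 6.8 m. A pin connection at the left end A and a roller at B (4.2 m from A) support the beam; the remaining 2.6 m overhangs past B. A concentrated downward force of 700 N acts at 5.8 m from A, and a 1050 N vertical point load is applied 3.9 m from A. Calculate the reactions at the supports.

Moments about A: B_y·4.2 − 700·5.8 − 1050·3.9 = 0 → B_y = 8155/4.2 = 1941.67 ≈ 1942 N.
ΣF_y = 0: A_y + 1941.67 − 700 − 1050 = 0 → A_y = -191.7 N.
ΣF_x = 0: no horizontal applied forces, so A_x = 0.

A_x = 0, A_y = -191.7 N, B_y = 1942 N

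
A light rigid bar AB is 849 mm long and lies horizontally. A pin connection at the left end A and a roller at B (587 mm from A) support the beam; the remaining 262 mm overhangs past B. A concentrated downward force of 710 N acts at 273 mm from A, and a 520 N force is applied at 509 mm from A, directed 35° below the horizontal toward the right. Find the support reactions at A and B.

Taking moments about A: B_y·587 − 710·273 − 520·sin35°·509 = 0 → B_y = 345644/587 = 588.831 ≈ 588.8 N.
ΣF_y = 0: A_y + 588.831 − 710 − 520·sin35° = 0 → A_y = 419.4 N.
ΣF_x = 0: A_x + 520·cos35° = 0 → A_x = -426.0 N.

A_x = -426.0 N, A_y = 419.4 N, B_y = 588.8 N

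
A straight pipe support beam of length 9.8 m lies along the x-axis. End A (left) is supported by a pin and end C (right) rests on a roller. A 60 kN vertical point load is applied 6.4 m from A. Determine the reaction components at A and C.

Taking moments about A: C_y·9.8 − 60·6.4 = 0 → C_y = 384/9.8 = 39.1837 ≈ 39.18 kN.
ΣF_y = 0: A_y + 39.1837 − 60 = 0 → A_y = 20.82 kN.
ΣF_x = 0: no horizontal applied forces, so A_x = 0.

A_x = 0, A_y = 20.82 kN, C_y = 39.18 kN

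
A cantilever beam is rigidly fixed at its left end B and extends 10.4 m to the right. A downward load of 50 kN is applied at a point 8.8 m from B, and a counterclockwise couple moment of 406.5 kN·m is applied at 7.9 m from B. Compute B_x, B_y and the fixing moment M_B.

B_x = 0, B_y = 50.00 kN, M_B = 33.50 kN·m

ΣF_x = 0: B_x = 0.
ΣF_y = 0: B_y − 50 = 0 → B_y = 50.00 kN.
ΣM about B: M_B − 50·8.8 + 406.5 = 0 → M_B = 33.50 kN·m.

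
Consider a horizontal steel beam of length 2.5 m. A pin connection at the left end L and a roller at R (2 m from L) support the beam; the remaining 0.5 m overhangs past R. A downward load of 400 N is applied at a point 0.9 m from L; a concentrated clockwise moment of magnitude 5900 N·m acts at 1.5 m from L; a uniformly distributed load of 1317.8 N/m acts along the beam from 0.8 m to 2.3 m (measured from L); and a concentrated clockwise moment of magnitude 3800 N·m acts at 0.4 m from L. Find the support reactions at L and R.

L_x = 0, L_y = -4185 N, R_y = 6562 N

Resultant of the distributed load: 1317.8 × 1.5 = 1976.7 N at 1.55 m from L.
Taking moments about L: R_y·2 − 400·0.9 − 5900 − (1317.8·1.5)·1.55 − 3800 = 0 → R_y = 13123.885/2 = 6561.94 ≈ 6562 N.
ΣF_y = 0: L_y + 6561.94 − 400 − 1317.8·1.5 = 0 → L_y = -4185 N.
ΣF_x = 0: no horizontal applied forces, so L_x = 0.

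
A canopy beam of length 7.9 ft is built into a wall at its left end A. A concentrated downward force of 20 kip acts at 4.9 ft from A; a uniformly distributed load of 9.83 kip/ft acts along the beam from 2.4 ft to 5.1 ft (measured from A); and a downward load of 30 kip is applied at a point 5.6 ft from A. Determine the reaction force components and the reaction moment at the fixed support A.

Resultant of the distributed load: 9.83 × 2.7 = 26.541 kip at 3.75 ft from A.
ΣF_x = 0: A_x = 0.
ΣF_y = 0: A_y − 20 − 9.83·2.7 − 30 = 0 → A_y = 76.54 kip.
ΣM about A: M_A − 20·4.9 − (9.83·2.7)·3.75 − 30·5.6 = 0 → M_A = 365.5 kip·ft.

A_x = 0, A_y = 76.54 kip, M_A = 365.5 kip·ft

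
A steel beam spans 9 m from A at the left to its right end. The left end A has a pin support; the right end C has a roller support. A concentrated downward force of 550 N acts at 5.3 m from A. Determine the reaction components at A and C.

A_x = 0, A_y = 226.1 N, C_y = 323.9 N

ΣM about A: C_y·9 − 550·5.3 = 0 → C_y = 2915/9 = 323.889 ≈ 323.9 N.
ΣF_y = 0: A_y + 323.889 − 550 = 0 → A_y = 226.1 N.
ΣF_x = 0: no horizontal applied forces, so A_x = 0.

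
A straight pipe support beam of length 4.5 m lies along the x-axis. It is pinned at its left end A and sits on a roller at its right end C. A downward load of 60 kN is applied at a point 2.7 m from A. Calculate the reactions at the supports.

Moments about A: C_y·4.5 − 60·2.7 = 0 → C_y = 162/4.5 = 36.00 kN.
ΣF_y = 0: A_y + 36 − 60 = 0 → A_y = 24.00 kN.
ΣF_x = 0: no horizontal applied forces, so A_x = 0.

A_x = 0, A_y = 24.00 kN, C_y = 36.00 kN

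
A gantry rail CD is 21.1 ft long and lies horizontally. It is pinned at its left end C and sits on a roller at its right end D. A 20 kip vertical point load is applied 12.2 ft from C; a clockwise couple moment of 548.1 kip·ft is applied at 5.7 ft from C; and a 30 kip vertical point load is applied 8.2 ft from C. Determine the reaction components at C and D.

ΣM about C: D_y·21.1 − 20·12.2 − 548.1 − 30·8.2 = 0 → D_y = 1038.1/21.1 = 49.1991 ≈ 49.20 kip.
ΣF_y = 0: C_y + 49.1991 − 20 − 30 = 0 → C_y = 0.8009 kip.
ΣF_x = 0: no horizontal applied forces, so C_x = 0.

C_x = 0, C_y = 0.8009 kip, D_y = 49.20 kip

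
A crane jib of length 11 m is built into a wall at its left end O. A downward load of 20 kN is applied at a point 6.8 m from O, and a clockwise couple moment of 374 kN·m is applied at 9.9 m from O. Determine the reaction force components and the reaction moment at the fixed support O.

ΣF_x = 0: O_x = 0.
ΣF_y = 0: O_y − 20 = 0 → O_y = 20.00 kN.
ΣM about O: M_O − 20·6.8 − 374 = 0 → M_O = 510.0 kN·m.

O_x = 0, O_y = 20.00 kN, M_O = 510.0 kN·m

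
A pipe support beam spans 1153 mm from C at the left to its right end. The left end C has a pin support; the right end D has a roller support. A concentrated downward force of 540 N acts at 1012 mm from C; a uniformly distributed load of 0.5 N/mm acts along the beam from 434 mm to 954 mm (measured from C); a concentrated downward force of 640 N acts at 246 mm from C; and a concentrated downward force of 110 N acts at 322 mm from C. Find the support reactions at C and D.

C_x = 0, C_y = 752.3 N, D_y = 797.7 N

Resultant of the distributed load: 0.5 × 520 = 260 N at 694 mm from C.
ΣM about C: D_y·1153 − 540·1012 − (0.5·520)·694 − 640·246 − 110·322 = 0 → D_y = 919780/1153 = 797.728 ≈ 797.7 N.
ΣF_y = 0: C_y + 797.728 − 540 − 0.5·520 − 640 − 110 = 0 → C_y = 752.3 N.
ΣF_x = 0: no horizontal applied forces, so C_x = 0.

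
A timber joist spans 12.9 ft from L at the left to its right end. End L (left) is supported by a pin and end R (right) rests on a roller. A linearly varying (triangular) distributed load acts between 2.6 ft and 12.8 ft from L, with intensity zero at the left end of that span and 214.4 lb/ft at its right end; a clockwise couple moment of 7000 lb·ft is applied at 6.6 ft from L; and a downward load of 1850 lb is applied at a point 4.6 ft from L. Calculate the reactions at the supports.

Resultant of the triangular load: ½ × 214.4 × 10.2 = 1093.44 lb, acting at 9.4 ft from L (one-third of the span from the peak).
Taking moments about L: R_y·12.9 − (½·214.4·10.2)·9.4 − 7000 − 1850·4.6 = 0 → R_y = 25788.336/12.9 = 1999.1 ≈ 1999 lb.
ΣF_y = 0: L_y + 1999.1 − ½·214.4·10.2 − 1850 = 0 → L_y = 944.3 lb.
ΣF_x = 0: no horizontal applied forces, so L_x = 0.

L_x = 0, L_y = 944.3 lb, R_y = 1999 lb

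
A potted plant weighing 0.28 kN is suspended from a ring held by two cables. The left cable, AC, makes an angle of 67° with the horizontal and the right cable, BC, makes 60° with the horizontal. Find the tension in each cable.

T_AC = 0.1753 kN, T_BC = 0.1370 kN

ΣF_x = 0: −T_AC·cos67° + T_BC·cos60° = 0 → T_BC = 0.781462·T_AC.
ΣF_y = 0: T_AC·sin67° + T_BC·sin60° = 0.28.
Substitute: T_AC·(0.920505 + 0.781462·0.866025) = 0.28 → T_AC = 0.175299 ≈ 0.1753 kN.
Then T_BC = 0.781462 × 0.175299 = 0.1370 kN.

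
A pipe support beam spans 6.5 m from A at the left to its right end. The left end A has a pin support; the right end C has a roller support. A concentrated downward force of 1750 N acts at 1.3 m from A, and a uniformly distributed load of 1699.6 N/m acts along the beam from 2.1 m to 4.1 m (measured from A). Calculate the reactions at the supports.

A_x = 0, A_y = 3178 N, C_y = 1971 N

Resultant of the distributed load: 1699.6 × 2 = 3399.2 N at 3.1 m from A.
Moments about A: C_y·6.5 − 1750·1.3 − (1699.6·2)·3.1 = 0 → C_y = 12812.52/6.5 = 1971.16 ≈ 1971 N.
ΣF_y = 0: A_y + 1971.16 − 1750 − 1699.6·2 = 0 → A_y = 3178 N.
ΣF_x = 0: no horizontal applied forces, so A_x = 0.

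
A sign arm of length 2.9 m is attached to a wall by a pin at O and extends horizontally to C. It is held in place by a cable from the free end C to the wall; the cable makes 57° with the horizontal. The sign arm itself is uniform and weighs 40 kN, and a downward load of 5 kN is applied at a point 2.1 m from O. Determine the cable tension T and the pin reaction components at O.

T = 28.16 kN, O_x = 15.34 kN, O_y = 21.38 kN

ΣM about O: T·sin57°·2.9 − 40·1.45 − 5·2.1 = 0 → T = 68.5/(2.9·0.838671) = 28.1644 ≈ 28.16 kN.
ΣF_x = 0: O_x − T·cos57° = 0 → O_x = 28.1644 × 0.544639 = 15.34 kN.
ΣF_y = 0: O_y + T·sin57° − 40 − 5 = 0 → O_y = 45 − 28.1644 × 0.838671 = 21.38 kN.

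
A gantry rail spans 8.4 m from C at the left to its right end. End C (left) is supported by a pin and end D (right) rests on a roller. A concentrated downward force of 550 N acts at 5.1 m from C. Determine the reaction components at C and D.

ΣM about C: D_y·8.4 − 550·5.1 = 0 → D_y = 2805/8.4 = 333.929 ≈ 333.9 N.
ΣF_y = 0: C_y + 333.929 − 550 = 0 → C_y = 216.1 N.
ΣF_x = 0: no horizontal applied forces, so C_x = 0.

C_x = 0, C_y = 216.1 N, D_y = 333.9 N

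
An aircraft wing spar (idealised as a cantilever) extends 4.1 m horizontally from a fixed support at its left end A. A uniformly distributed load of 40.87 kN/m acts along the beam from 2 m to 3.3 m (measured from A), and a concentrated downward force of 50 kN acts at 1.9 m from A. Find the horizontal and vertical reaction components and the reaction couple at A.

Resultant of the distributed load: 40.87 × 1.3 = 53.131 kN at 2.65 m from A.
ΣF_x = 0: A_x = 0.
ΣF_y = 0: A_y − 40.87·1.3 − 50 = 0 → A_y = 103.1 kN.
ΣM about A: M_A − (40.87·1.3)·2.65 − 50·1.9 = 0 → M_A = 235.8 kN·m.

A_x = 0, A_y = 103.1 kN, M_A = 235.8 kN·m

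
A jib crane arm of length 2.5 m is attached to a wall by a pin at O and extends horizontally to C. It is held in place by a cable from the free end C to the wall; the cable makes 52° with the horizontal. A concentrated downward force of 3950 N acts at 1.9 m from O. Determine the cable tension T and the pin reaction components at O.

T = 3810 N, O_x = 2345 N, O_y = 948.0 N

ΣM about O: T·sin52°·2.5 − 3950·1.9 = 0 → T = 7505/(2.5·0.788011) = 3809.59 ≈ 3810 N.
ΣF_x = 0: O_x − T·cos52° = 0 → O_x = 3809.59 × 0.615661 = 2345 N.
ΣF_y = 0: O_y + T·sin52° − 3950 = 0 → O_y = 3950 − 3809.59 × 0.788011 = 948.0 N.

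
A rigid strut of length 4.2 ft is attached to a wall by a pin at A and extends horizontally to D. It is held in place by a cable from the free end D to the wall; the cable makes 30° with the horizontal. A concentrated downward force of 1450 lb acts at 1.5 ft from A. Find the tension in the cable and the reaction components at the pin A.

ΣM about A: T·sin30°·4.2 − 1450·1.5 = 0 → T = 2175/(4.2·0.5) = 1035.71 ≈ 1036 lb.
ΣF_x = 0: A_x − T·cos30° = 0 → A_x = 1035.71 × 0.866025 = 897.0 lb.
ΣF_y = 0: A_y + T·sin30° − 1450 = 0 → A_y = 1450 − 1035.71 × 0.5 = 932.1 lb.

T = 1036 lb, A_x = 897.0 lb, A_y = 932.1 lb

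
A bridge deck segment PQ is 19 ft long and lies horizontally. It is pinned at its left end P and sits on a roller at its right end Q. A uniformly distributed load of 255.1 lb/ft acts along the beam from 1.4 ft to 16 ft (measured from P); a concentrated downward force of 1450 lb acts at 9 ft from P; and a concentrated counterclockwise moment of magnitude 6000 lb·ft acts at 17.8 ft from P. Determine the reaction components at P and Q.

P_x = 0, P_y = 3098 lb, Q_y = 2076 lb

Resultant of the distributed load: 255.1 × 14.6 = 3724.46 lb at 8.7 ft from P.
ΣM about P: Q_y·19 − (255.1·14.6)·8.7 − 1450·9 + 6000 = 0 → Q_y = 39452.802/19 = 2076.46 ≈ 2076 lb.
ΣF_y = 0: P_y + 2076.46 − 255.1·14.6 − 1450 = 0 → P_y = 3098 lb.
ΣF_x = 0: no horizontal applied forces, so P_x = 0.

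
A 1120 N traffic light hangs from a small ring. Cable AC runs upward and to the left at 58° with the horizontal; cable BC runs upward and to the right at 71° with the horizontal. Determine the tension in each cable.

T_AC = 469.2 N, T_BC = 763.7 N

ΣF_x = 0: −T_AC·cos58° + T_BC·cos71° = 0 → T_BC = 1.62768·T_AC.
ΣF_y = 0: T_AC·sin58° + T_BC·sin71° = 1120.
Substitute: T_AC·(0.848048 + 1.62768·0.945519) = 1120 → T_AC = 469.198 ≈ 469.2 N.
Then T_BC = 1.62768 × 469.198 = 763.7 N.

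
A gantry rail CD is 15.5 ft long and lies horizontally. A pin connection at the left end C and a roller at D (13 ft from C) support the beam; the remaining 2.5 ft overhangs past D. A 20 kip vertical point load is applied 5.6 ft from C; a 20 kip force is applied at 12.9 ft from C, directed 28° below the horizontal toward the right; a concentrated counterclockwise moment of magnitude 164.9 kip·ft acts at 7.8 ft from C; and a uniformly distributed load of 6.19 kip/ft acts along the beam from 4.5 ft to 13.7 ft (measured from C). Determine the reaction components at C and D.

C_x = -17.66 kip, C_y = 41.23 kip, D_y = 45.11 kip

Resultant of the distributed load: 6.19 × 9.2 = 56.948 kip at 9.1 ft from C.
Moments about C: D_y·13 − 20·5.6 − 20·sin28°·12.9 + 164.9 − (6.19·9.2)·9.1 = 0 → D_y = 586.45/13 = 45.1115 ≈ 45.11 kip.
ΣF_y = 0: C_y + 45.1115 − 20 − 20·sin28° − 6.19·9.2 = 0 → C_y = 41.23 kip.
ΣF_x = 0: C_x + 20·cos28° = 0 → C_x = -17.66 kip.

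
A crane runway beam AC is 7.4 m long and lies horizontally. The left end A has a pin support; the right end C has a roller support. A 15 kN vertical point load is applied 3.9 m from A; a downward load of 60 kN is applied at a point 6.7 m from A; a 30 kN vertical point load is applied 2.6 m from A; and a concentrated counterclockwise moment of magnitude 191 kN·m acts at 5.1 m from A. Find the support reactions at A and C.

A_x = 0, A_y = 58.04 kN, C_y = 46.96 kN

ΣM about A: C_y·7.4 − 15·3.9 − 60·6.7 − 30·2.6 + 191 = 0 → C_y = 347.5/7.4 = 46.9595 ≈ 46.96 kN.
ΣF_y = 0: A_y + 46.9595 − 15 − 60 − 30 = 0 → A_y = 58.04 kN.
ΣF_x = 0: no horizontal applied forces, so A_x = 0.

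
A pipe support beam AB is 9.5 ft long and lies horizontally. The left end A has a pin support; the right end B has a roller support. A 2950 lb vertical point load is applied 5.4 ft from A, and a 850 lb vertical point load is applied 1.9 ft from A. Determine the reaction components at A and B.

A_x = 0, A_y = 1953 lb, B_y = 1847 lb

Taking moments about A: B_y·9.5 − 2950·5.4 − 850·1.9 = 0 → B_y = 17545/9.5 = 1846.84 ≈ 1847 lb.
ΣF_y = 0: A_y + 1846.84 − 2950 − 850 = 0 → A_y = 1953 lb.
ΣF_x = 0: no horizontal applied forces, so A_x = 0.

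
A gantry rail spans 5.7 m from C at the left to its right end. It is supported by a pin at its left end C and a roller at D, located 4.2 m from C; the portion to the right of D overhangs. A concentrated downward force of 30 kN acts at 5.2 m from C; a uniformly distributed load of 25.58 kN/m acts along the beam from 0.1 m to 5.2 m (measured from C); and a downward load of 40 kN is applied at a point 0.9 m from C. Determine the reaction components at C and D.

Resultant of the distributed load: 25.58 × 5.1 = 130.458 kN at 2.65 m from C.
ΣM about C: D_y·4.2 − 30·5.2 − (25.58·5.1)·2.65 − 40·0.9 = 0 → D_y = 537.7137/4.2 = 128.027 ≈ 128.0 kN.
ΣF_y = 0: C_y + 128.027 − 30 − 25.58·5.1 − 40 = 0 → C_y = 72.43 kN.
ΣF_x = 0: no horizontal applied forces, so C_x = 0.

C_x = 0, C_y = 72.43 kN, D_y = 128.0 kN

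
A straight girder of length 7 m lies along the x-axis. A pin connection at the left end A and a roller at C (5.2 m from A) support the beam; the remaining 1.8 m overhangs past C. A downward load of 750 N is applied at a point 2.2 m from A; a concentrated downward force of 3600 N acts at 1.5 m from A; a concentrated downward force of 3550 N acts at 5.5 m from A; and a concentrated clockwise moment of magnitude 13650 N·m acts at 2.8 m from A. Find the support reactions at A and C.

A_x = 0, A_y = 164.4 N, C_y = 7736 N

Taking moments about A: C_y·5.2 − 750·2.2 − 3600·1.5 − 3550·5.5 − 13650 = 0 → C_y = 40225/5.2 = 7735.58 ≈ 7736 N.
ΣF_y = 0: A_y + 7735.58 − 750 − 3600 − 3550 = 0 → A_y = 164.4 N.
ΣF_x = 0: no horizontal applied forces, so A_x = 0.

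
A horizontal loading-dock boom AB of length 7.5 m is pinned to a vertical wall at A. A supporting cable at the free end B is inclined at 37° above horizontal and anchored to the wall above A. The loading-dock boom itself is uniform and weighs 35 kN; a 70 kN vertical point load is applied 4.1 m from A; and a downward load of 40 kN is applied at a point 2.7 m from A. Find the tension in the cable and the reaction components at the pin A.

ΣM about A: T·sin37°·7.5 − 35·3.75 − 70·4.1 − 40·2.7 = 0 → T = 526.25/(7.5·0.601815) = 116.592 ≈ 116.6 kN.
ΣF_x = 0: A_x − T·cos37° = 0 → A_x = 116.592 × 0.798636 = 93.11 kN.
ΣF_y = 0: A_y + T·sin37° − 35 − 70 − 40 = 0 → A_y = 145 − 116.592 × 0.601815 = 74.83 kN.

T = 116.6 kN, A_x = 93.11 kN, A_y = 74.83 kN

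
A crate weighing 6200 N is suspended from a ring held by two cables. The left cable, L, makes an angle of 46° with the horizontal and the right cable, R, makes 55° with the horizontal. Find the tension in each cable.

T_L = 3623 N, T_R = 4387 N

ΣF_x = 0: −T_L·cos46° + T_R·cos55° = 0 → T_R = 1.2111·T_L.
ΣF_y = 0: T_L·sin46° + T_R·sin55° = 6200.
Substitute: T_L·(0.71934 + 1.2111·0.819152) = 6200 → T_L = 3622.73 ≈ 3623 N.
Then T_R = 1.2111 × 3622.73 = 4387 N.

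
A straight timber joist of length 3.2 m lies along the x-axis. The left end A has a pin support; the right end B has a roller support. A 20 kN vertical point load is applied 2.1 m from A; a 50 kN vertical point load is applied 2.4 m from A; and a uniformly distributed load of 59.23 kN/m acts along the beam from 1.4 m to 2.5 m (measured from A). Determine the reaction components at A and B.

Resultant of the distributed load: 59.23 × 1.1 = 65.153 kN at 1.95 m from A.
ΣM about A: B_y·3.2 − 20·2.1 − 50·2.4 − (59.23·1.1)·1.95 = 0 → B_y = 289.04835/3.2 = 90.3276 ≈ 90.33 kN.
ΣF_y = 0: A_y + 90.3276 − 20 − 50 − 59.23·1.1 = 0 → A_y = 44.83 kN.
ΣF_x = 0: no horizontal applied forces, so A_x = 0.

A_x = 0, A_y = 44.83 kN, B_y = 90.33 kN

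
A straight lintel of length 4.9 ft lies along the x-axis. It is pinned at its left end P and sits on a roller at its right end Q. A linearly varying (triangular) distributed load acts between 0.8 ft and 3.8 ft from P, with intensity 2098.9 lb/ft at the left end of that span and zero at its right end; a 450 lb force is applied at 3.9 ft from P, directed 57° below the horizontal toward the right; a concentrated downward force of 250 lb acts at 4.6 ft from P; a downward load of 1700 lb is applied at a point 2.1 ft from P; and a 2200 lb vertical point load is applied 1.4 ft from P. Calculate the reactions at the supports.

Resultant of the triangular load: ½ × 2098.9 × 3 = 3148.35 lb, acting at 1.8 ft from P (one-third of the span from the peak).
Moments about P: Q_y·4.9 − (½·2098.9·3)·1.8 − 450·sin57°·3.9 − 250·4.6 − 1700·2.1 − 2200·1.4 = 0 → Q_y = 14938.9/4.9 = 3048.76 ≈ 3049 lb.
ΣF_y = 0: P_y + 3048.76 − ½·2098.9·3 − 450·sin57° − 250 − 1700 − 2200 = 0 → P_y = 4627 lb.
ΣF_x = 0: P_x + 450·cos57° = 0 → P_x = -245.1 lb.

P_x = -245.1 lb, P_y = 4627 lb, Q_y = 3049 lb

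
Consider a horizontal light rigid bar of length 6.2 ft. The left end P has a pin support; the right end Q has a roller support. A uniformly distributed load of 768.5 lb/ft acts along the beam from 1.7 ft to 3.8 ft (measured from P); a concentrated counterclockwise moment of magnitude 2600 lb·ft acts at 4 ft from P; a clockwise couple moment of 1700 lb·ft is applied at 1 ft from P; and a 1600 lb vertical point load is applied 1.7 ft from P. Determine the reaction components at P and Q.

Resultant of the distributed load: 768.5 × 2.1 = 1613.85 lb at 2.75 ft from P.
Moments about P: Q_y·6.2 − (768.5·2.1)·2.75 + 2600 − 1700 − 1600·1.7 = 0 → Q_y = 6258.0875/6.2 = 1009.37 ≈ 1009 lb.
ΣF_y = 0: P_y + 1009.37 − 768.5·2.1 − 1600 = 0 → P_y = 2204 lb.
ΣF_x = 0: no horizontal applied forces, so P_x = 0.

P_x = 0, P_y = 2204 lb, Q_y = 1009 lb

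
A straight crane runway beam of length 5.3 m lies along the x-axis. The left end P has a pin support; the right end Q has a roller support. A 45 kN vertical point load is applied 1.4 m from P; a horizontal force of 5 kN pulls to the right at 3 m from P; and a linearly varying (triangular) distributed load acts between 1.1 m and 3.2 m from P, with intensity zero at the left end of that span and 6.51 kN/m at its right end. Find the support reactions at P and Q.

Resultant of the triangular load: ½ × 6.51 × 2.1 = 6.8355 kN, acting at 2.5 m from P (one-third of the span from the peak).
Taking moments about P: Q_y·5.3 − 45·1.4 − (½·6.51·2.1)·2.5 = 0 → Q_y = 80.08875/5.3 = 15.1111 ≈ 15.11 kN.
ΣF_y = 0: P_y + 15.1111 − 45 − ½·6.51·2.1 = 0 → P_y = 36.72 kN.
ΣF_x = 0: P_x + 5 = 0 → P_x = -5.000 kN.

P_x = -5.000 kN, P_y = 36.72 kN, Q_y = 15.11 kN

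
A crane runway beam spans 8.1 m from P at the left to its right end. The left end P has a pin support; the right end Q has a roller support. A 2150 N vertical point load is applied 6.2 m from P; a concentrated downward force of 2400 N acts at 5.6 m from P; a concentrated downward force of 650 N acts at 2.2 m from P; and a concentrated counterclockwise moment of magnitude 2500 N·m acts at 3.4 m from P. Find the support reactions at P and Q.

Moments about P: Q_y·8.1 − 2150·6.2 − 2400·5.6 − 650·2.2 + 2500 = 0 → Q_y = 25700/8.1 = 3172.84 ≈ 3173 N.
ΣF_y = 0: P_y + 3172.84 − 2150 − 2400 − 650 = 0 → P_y = 2027 N.
ΣF_x = 0: no horizontal applied forces, so P_x = 0.

P_x = 0, P_y = 2027 N, Q_y = 3173 N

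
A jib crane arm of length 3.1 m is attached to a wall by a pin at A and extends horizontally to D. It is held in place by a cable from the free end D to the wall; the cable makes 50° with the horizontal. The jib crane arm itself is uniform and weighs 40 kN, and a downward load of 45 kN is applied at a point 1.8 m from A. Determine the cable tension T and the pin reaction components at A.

ΣM about A: T·sin50°·3.1 − 40·1.55 − 45·1.8 = 0 → T = 143/(3.1·0.766044) = 60.2172 ≈ 60.22 kN.
ΣF_x = 0: A_x − T·cos50° = 0 → A_x = 60.2172 × 0.642788 = 38.71 kN.
ΣF_y = 0: A_y + T·sin50° − 40 − 45 = 0 → A_y = 85 − 60.2172 × 0.766044 = 38.87 kN.

T = 60.22 kN, A_x = 38.71 kN, A_y = 38.87 kN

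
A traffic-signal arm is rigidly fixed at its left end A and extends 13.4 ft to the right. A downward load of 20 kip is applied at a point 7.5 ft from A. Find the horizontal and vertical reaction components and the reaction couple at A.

ΣF_x = 0: A_x = 0.
ΣF_y = 0: A_y − 20 = 0 → A_y = 20.00 kip.
ΣM about A: M_A − 20·7.5 = 0 → M_A = 150.0 kip·ft.

A_x = 0, A_y = 20.00 kip, M_A = 150.0 kip·ft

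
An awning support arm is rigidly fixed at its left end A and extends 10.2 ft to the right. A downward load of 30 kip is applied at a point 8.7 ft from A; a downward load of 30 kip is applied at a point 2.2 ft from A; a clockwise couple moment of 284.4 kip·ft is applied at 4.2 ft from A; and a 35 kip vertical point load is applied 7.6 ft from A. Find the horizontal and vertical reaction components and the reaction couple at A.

A_x = 0, A_y = 95.00 kip, M_A = 877.4 kip·ft

ΣF_x = 0: A_x = 0.
ΣF_y = 0: A_y − 30 − 30 − 35 = 0 → A_y = 95.00 kip.
ΣM about A: M_A − 30·8.7 − 30·2.2 − 284.4 − 35·7.6 = 0 → M_A = 877.4 kip·ft.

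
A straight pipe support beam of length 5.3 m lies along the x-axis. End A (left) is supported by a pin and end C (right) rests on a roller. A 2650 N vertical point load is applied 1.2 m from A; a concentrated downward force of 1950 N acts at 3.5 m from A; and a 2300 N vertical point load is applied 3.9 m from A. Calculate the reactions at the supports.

A_x = 0, A_y = 3320 N, C_y = 3580 N

Moments about A: C_y·5.3 − 2650·1.2 − 1950·3.5 − 2300·3.9 = 0 → C_y = 18975/5.3 = 3580.19 ≈ 3580 N.
ΣF_y = 0: A_y + 3580.19 − 2650 − 1950 − 2300 = 0 → A_y = 3320 N.
ΣF_x = 0: no horizontal applied forces, so A_x = 0.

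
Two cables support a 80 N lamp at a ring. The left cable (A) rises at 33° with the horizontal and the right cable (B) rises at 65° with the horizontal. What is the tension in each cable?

T_A = 34.14 N, T_B = 67.75 N

ΣF_x = 0: −T_A·cos33° + T_B·cos65° = 0 → T_B = 1.98446·T_A.
ΣF_y = 0: T_A·sin33° + T_B·sin65° = 80.
Substitute: T_A·(0.544639 + 1.98446·0.906308) = 80 → T_A = 34.1418 ≈ 34.14 N.
Then T_B = 1.98446 × 34.1418 = 67.75 N.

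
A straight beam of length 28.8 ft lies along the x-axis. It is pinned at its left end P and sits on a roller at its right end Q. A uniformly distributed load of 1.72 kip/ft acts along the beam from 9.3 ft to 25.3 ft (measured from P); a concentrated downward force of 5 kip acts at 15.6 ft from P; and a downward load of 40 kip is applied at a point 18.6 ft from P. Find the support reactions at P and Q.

Resultant of the distributed load: 1.72 × 16 = 27.52 kip at 17.3 ft from P.
ΣM about P: Q_y·28.8 − (1.72·16)·17.3 − 5·15.6 − 40·18.6 = 0 → Q_y = 1298.096/28.8 = 45.0728 ≈ 45.07 kip.
ΣF_y = 0: P_y + 45.0728 − 1.72·16 − 5 − 40 = 0 → P_y = 27.45 kip.
ΣF_x = 0: no horizontal applied forces, so P_x = 0.

P_x = 0, P_y = 27.45 kip, Q_y = 45.07 kip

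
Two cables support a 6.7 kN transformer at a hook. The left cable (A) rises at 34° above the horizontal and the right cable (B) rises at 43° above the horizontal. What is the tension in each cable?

T_A = 5.029 kN, T_B = 5.701 kN

ΣF_x = 0: −T_A·cos34° + T_B·cos43° = 0 → T_B = 1.13357·T_A.
ΣF_y = 0: T_A·sin34° + T_B·sin43° = 6.7.
Substitute: T_A·(0.559193 + 1.13357·0.681998) = 6.7 → T_A = 5.02895 ≈ 5.029 kN.
Then T_B = 1.13357 × 5.02895 = 5.701 kN.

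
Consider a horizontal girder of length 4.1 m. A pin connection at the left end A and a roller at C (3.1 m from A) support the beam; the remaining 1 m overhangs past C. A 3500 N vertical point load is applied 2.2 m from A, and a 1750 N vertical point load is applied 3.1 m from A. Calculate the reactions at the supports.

ΣM about A: C_y·3.1 − 3500·2.2 − 1750·3.1 = 0 → C_y = 13125/3.1 = 4233.87 ≈ 4234 N.
ΣF_y = 0: A_y + 4233.87 − 3500 − 1750 = 0 → A_y = 1016 N.
ΣF_x = 0: no horizontal applied forces, so A_x = 0.

A_x = 0, A_y = 1016 N, C_y = 4234 N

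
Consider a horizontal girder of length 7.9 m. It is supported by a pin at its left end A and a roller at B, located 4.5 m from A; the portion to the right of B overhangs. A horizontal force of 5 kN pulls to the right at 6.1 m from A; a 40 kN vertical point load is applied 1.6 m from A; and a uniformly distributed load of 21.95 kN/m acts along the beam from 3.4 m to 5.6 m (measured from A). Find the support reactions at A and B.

Resultant of the distributed load: 21.95 × 2.2 = 48.29 kN at 4.5 m from A.
Taking moments about A: B_y·4.5 − 40·1.6 − (21.95·2.2)·4.5 = 0 → B_y = 281.305/4.5 = 62.5122 ≈ 62.51 kN.
ΣF_y = 0: A_y + 62.5122 − 40 − 21.95·2.2 = 0 → A_y = 25.78 kN.
ΣF_x = 0: A_x + 5 = 0 → A_x = -5.000 kN.

A_x = -5.000 kN, A_y = 25.78 kN, B_y = 62.51 kN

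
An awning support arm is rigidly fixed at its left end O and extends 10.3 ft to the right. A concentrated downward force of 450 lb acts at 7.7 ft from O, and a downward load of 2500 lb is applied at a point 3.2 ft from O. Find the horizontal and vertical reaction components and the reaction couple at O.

ΣF_x = 0: O_x = 0.
ΣF_y = 0: O_y − 450 − 2500 = 0 → O_y = 2950 lb.
ΣM about O: M_O − 450·7.7 − 2500·3.2 = 0 → M_O = 11460 lb·ft.

O_x = 0, O_y = 2950 lb, M_O = 11460 lb·ft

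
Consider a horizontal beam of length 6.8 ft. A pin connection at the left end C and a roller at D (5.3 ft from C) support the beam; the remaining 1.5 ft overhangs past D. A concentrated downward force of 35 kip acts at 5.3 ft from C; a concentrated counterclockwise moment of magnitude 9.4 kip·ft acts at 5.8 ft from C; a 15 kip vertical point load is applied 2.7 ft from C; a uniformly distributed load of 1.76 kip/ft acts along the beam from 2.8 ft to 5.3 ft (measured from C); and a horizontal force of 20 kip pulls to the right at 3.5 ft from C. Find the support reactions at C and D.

C_x = -20.00 kip, C_y = 10.17 kip, D_y = 44.23 kip

Resultant of the distributed load: 1.76 × 2.5 = 4.4 kip at 4.05 ft from C.
Taking moments about C: D_y·5.3 − 35·5.3 + 9.4 − 15·2.7 − (1.76·2.5)·4.05 = 0 → D_y = 234.42/5.3 = 44.2302 ≈ 44.23 kip.
ΣF_y = 0: C_y + 44.2302 − 35 − 15 − 1.76·2.5 = 0 → C_y = 10.17 kip.
ΣF_x = 0: C_x + 20 = 0 → C_x = -20.00 kip.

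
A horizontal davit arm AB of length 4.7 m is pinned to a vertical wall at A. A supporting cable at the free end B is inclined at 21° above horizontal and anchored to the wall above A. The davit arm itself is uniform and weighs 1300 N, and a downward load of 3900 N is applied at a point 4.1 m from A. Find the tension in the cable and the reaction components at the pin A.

T = 11310 N, A_x = 10560 N, A_y = 1148 N

ΣM about A: T·sin21°·4.7 − 1300·2.35 − 3900·4.1 = 0 → T = 19045/(4.7·0.358368) = 11307.2 ≈ 11310 N.
ΣF_x = 0: A_x − T·cos21° = 0 → A_x = 11307.2 × 0.93358 = 10560 N.
ΣF_y = 0: A_y + T·sin21° − 1300 − 3900 = 0 → A_y = 5200 − 11307.2 × 0.358368 = 1148 N.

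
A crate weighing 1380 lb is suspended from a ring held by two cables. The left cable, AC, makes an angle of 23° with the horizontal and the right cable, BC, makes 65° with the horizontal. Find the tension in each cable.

ΣF_x = 0: −T_AC·cos23° + T_BC·cos65° = 0 → T_BC = 2.1781·T_AC.
ΣF_y = 0: T_AC·sin23° + T_BC·sin65° = 1380.
Substitute: T_AC·(0.390731 + 2.1781·0.906308) = 1380 → T_AC = 583.569 ≈ 583.6 lb.
Then T_BC = 2.1781 × 583.569 = 1271 lb.

T_AC = 583.6 lb, T_BC = 1271 lb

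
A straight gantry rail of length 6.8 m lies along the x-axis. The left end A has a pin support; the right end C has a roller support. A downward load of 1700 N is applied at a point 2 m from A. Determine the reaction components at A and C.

Moments about A: C_y·6.8 − 1700·2 = 0 → C_y = 3400/6.8 = 500.0 N.
ΣF_y = 0: A_y + 500 − 1700 = 0 → A_y = 1200 N.
ΣF_x = 0: no horizontal applied forces, so A_x = 0.

A_x = 0, A_y = 1200 N, C_y = 500.0 N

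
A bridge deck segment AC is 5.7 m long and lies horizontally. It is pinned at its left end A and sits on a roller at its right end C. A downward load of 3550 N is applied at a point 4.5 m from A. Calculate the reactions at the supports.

Taking moments about A: C_y·5.7 − 3550·4.5 = 0 → C_y = 15975/5.7 = 2802.63 ≈ 2803 N.
ΣF_y = 0: A_y + 2802.63 − 3550 = 0 → A_y = 747.4 N.
ΣF_x = 0: no horizontal applied forces, so A_x = 0.

A_x = 0, A_y = 747.4 N, C_y = 2803 N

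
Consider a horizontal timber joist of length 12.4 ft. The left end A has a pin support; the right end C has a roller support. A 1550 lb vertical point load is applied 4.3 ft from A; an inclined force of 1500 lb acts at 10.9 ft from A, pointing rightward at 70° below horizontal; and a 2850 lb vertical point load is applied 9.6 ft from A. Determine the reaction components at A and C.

A_x = -513.0 lb, A_y = 1827 lb, C_y = 3983 lb

Moments about A: C_y·12.4 − 1550·4.3 − 1500·sin70°·10.9 − 2850·9.6 = 0 → C_y = 49389/12.4 = 3982.98 ≈ 3983 lb.
ΣF_y = 0: A_y + 3982.98 − 1550 − 1500·sin70° − 2850 = 0 → A_y = 1827 lb.
ΣF_x = 0: A_x + 1500·cos70° = 0 → A_x = -513.0 lb.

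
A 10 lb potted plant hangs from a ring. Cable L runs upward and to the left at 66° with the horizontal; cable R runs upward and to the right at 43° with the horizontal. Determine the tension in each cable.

T_L = 7.735 lb, T_R = 4.302 lb

ΣF_x = 0: −T_L·cos66° + T_R·cos43° = 0 → T_R = 0.556142·T_L.
ΣF_y = 0: T_L·sin66° + T_R·sin43° = 10.
Substitute: T_L·(0.913545 + 0.556142·0.681998) = 10 → T_L = 7.73495 ≈ 7.735 lb.
Then T_R = 0.556142 × 7.73495 = 4.302 lb.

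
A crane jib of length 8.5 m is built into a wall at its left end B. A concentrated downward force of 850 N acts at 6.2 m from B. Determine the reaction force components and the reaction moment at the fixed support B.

ΣF_x = 0: B_x = 0.
ΣF_y = 0: B_y − 850 = 0 → B_y = 850.0 N.
ΣM about B: M_B − 850·6.2 = 0 → M_B = 5270 N·m.

B_x = 0, B_y = 850.0 N, M_B = 5270 N·m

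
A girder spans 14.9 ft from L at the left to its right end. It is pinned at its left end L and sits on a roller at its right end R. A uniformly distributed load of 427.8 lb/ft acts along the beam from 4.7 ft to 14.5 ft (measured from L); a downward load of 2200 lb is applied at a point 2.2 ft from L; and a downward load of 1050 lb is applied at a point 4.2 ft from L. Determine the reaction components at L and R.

Resultant of the distributed load: 427.8 × 9.8 = 4192.44 lb at 9.6 ft from L.
ΣM about L: R_y·14.9 − (427.8·9.8)·9.6 − 2200·2.2 − 1050·4.2 = 0 → R_y = 49497.424/14.9 = 3321.97 ≈ 3322 lb.
ΣF_y = 0: L_y + 3321.97 − 427.8·9.8 − 2200 − 1050 = 0 → L_y = 4120 lb.
ΣF_x = 0: no horizontal applied forces, so L_x = 0.

L_x = 0, L_y = 4120 lb, R_y = 3322 lb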